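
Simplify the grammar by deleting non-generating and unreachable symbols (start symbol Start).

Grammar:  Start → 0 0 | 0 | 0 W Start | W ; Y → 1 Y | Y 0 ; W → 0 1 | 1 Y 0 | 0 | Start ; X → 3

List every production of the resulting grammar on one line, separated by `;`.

Generating nonterminals: {Start, W, X}.
Reachable from Start after that: {Start, W}.
Removed useless symbols: {X, Y} and every production mentioning them.

Start → 0 0 | 0 | 0 W Start | W; W → 0 1 | 0 | Start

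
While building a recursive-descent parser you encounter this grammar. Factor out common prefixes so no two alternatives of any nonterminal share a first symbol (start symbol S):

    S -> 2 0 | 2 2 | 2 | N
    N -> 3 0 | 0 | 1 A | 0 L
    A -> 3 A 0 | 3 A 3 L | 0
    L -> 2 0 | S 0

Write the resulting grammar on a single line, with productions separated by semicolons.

S -> N | 2 S'; N -> 3 0 | 1 A | 0 N'; A -> 0 | 3 A A'; L -> 2 0 | S 0; S' -> 0 | 2 | ε; N' -> ε | L; A' -> 0 | 3 L

S has alternatives sharing prefix '2': factor to S → 2 S' with S' → 0 | 2 | ε.
N has alternatives sharing prefix '0': factor to N → 0 N' with N' → ε | L.
A has alternatives sharing prefix '3 A': factor to A → 3 A A' with A' → 0 | 3 L.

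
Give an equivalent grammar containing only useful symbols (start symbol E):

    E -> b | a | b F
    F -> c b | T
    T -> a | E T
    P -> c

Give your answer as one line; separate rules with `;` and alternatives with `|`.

Generating nonterminals: {E, F, P, T}.
Reachable from E after that: {E, F, T}.
Removed useless symbols: {P} and every production mentioning them.

E -> b | a | b F; F -> c b | T; T -> a | E T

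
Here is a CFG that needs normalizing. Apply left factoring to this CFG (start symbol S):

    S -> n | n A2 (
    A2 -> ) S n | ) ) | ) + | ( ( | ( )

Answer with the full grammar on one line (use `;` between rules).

S has alternatives sharing prefix 'n': factor to S → n S' with S' → ε | A2 (.
A2 has alternatives sharing prefix ')': factor to A2 → ) A2' with A2' → S n | ) | +.
A2 has alternatives sharing prefix '(': factor to A2 → ( A2'' with A2'' → ( | ).

S -> n S'; A2 -> ) A2' | ( A2''; S' -> ε | A2 (; A2' -> S n | ) | +; A2'' -> ( | )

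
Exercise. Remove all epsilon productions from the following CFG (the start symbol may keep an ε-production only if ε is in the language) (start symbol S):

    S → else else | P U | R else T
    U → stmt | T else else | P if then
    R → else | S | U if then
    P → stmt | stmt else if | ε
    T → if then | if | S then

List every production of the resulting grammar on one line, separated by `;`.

Nullable nonterminals: {P}.
ε ∉ L(G), so no ε-production is kept.
Add the nullable-subset variants: S → P U gives P U | U. U → P if then gives P if then | if then.

S → else else | P U | U | R else T; U → stmt | T else else | P if then | if then; R → else | S | U if then; P → stmt | stmt else if; T → if then | if | S then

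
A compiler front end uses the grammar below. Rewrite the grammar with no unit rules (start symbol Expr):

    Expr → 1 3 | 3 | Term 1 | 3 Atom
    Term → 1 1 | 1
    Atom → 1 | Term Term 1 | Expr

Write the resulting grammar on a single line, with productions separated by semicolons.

Unit pairs: Atom ⇒* {Expr}.
For every A with A ⇒* B via unit rules, add B's non-unit alternatives to A; then delete every rule of the form X → Y.

Expr → 1 3 | 3 | Term 1 | 3 Atom; Term → 1 1 | 1; Atom → 1 | Term Term 1 | 1 3 | 3 | Term 1 | 3 Atom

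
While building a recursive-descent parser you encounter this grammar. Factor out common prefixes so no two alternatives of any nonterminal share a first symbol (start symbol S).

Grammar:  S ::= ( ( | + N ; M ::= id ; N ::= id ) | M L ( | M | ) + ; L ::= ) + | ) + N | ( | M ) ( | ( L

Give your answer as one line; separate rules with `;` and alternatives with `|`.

N has alternatives sharing prefix 'M': factor to N → M N' with N' → L ( | ε.
L has alternatives sharing prefix ') +': factor to L → ) + L' with L' → ε | N.
L has alternatives sharing prefix '(': factor to L → ( L'' with L'' → ε | L.

S ::= ( ( | + N; M ::= id; N ::= id ) | ) + | M N'; L ::= M ) ( | ) + L' | ( L''; N' ::= L ( | ε; L' ::= ε | N; L'' ::= ε | L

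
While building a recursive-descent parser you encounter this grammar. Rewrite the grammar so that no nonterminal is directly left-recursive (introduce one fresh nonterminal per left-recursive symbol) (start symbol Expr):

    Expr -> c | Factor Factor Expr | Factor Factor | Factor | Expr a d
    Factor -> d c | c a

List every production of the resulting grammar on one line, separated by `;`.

Expr -> c Expr1 | Factor Factor Expr Expr1 | Factor Factor Expr1 | Factor Expr1; Factor -> d c | c a; Expr1 -> a d Expr1 | ε

Directly left-recursive nonterminal: Expr.
For Expr: α = {a d}, β = {c, Factor Factor Expr, Factor Factor, Factor}. Rewrite as Expr → β Expr1 and Expr1 → α Expr1 | ε.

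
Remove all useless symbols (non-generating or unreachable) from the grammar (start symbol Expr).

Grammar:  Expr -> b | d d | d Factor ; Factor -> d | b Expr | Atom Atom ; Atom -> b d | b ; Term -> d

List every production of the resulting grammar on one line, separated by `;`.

Expr -> b | d d | d Factor; Factor -> d | b Expr | Atom Atom; Atom -> b d | b

Generating nonterminals: {Atom, Expr, Factor, Term}.
Reachable from Expr after that: {Atom, Expr, Factor}.
Removed useless symbols: {Term} and every production mentioning them.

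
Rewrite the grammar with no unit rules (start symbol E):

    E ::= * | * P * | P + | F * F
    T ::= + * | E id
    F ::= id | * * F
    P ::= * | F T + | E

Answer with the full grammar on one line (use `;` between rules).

Unit pairs: P ⇒* {E}.
For each unit pair (A, B), copy every non-unit production of B to A, then drop all unit productions.

E ::= * | * P * | P + | F * F; T ::= + * | E id; F ::= id | * * F; P ::= * | * P * | P + | F * F | F T +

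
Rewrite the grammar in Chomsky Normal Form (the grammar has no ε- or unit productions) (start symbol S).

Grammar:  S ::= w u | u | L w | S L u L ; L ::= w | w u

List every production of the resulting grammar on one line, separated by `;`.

S ::= X1 X2 | u | L X1 | S Y1; L ::= w | X1 X2; X1 ::= w; X2 ::= u; Y1 ::= L Y2; Y2 ::= X2 L

Introduce a nonterminal for each terminal appearing in a rule of length ≥ 2: X1 → w, X2 → u.
Binarize each right-hand side of length ≥ 3 by chaining fresh nonterminals (Y1, Y2, …): affected rules were S → S L X2 L.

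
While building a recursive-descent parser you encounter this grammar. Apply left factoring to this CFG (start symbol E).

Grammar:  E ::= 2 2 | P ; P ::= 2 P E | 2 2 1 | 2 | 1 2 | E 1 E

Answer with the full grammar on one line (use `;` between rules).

P has alternatives sharing prefix '2': factor to P → 2 P' with P' → P E | 2 1 | ε.

E ::= 2 2 | P; P ::= 1 2 | E 1 E | 2 P'; P' ::= P E | 2 1 | ε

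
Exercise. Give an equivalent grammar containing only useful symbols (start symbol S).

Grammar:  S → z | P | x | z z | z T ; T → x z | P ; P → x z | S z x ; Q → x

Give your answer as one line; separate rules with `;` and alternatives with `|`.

S → z | P | x | z z | z T; T → x z | P; P → x z | S z x

Generating nonterminals: {P, Q, S, T}.
Reachable from S after that: {P, S, T}.
Removed useless symbols: {Q} and every production mentioning them.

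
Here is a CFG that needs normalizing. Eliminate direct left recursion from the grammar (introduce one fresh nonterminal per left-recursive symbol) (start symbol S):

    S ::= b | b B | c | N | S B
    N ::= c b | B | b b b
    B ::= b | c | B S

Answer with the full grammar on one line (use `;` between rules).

S ::= b S' | b B S' | c S' | N S'; N ::= c b | B | b b b; B ::= b B' | c B'; S' ::= B S' | ε; B' ::= S B' | ε

Directly left-recursive nonterminals: S, B.
For S: α = {B}, β = {b, b B, c, N}. Rewrite as S → β S' and S' → α S' | ε.
For B: α = {S}, β = {b, c}. Rewrite as B → β B' and B' → α B' | ε.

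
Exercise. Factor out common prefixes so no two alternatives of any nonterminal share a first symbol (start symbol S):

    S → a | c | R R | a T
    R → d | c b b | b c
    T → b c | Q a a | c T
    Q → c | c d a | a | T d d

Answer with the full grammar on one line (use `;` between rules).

S → c | R R | a S'; R → d | c b b | b c; T → b c | Q a a | c T; Q → a | T d d | c Q'; S' → eps | T; Q' → eps | d a

S has alternatives sharing prefix 'a': factor to S → a S' with S' → ε | T.
Q has alternatives sharing prefix 'c': factor to Q → c Q' with Q' → ε | d a.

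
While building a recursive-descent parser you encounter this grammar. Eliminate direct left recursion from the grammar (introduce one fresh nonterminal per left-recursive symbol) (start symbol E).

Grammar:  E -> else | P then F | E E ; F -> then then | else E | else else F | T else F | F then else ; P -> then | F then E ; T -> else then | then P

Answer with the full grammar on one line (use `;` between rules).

E -> else E' | P then F E'; F -> then then F' | else E F' | else else F F' | T else F F'; P -> then | F then E; T -> else then | then P; E' -> E E' | ε; F' -> then else F' | ε

Directly left-recursive nonterminals: E, F.
For E: α = {E}, β = {else, P then F}. Rewrite as E → β E' and E' → α E' | ε.
For F: α = {then else}, β = {then then, else E, else else F, T else F}. Rewrite as F → β F' and F' → α F' | ε.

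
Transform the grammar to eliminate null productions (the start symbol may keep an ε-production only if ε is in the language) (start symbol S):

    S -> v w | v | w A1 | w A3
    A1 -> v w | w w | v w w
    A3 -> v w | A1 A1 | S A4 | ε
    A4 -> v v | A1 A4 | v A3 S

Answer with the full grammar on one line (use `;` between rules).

Nullable set = {A3}.
ε ∉ L(G), so no ε-production is kept.
For each production, add variants omitting each subset of nullable occurrences: S → w A3 gives w A3 | w. A4 → v A3 S gives v A3 S | v S.

S -> v w | v | w A1 | w A3 | w; A1 -> v w | w w | v w w; A3 -> v w | A1 A1 | S A4; A4 -> v v | A1 A4 | v A3 S | v S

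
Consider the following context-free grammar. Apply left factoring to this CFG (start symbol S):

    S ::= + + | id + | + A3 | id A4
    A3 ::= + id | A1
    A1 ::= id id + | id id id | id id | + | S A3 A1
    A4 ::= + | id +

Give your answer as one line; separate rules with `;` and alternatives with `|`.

S has alternatives sharing prefix '+': factor to S → + S' with S' → + | A3.
S has alternatives sharing prefix 'id': factor to S → id S'' with S'' → + | A4.
A1 has alternatives sharing prefix 'id id': factor to A1 → id id A1' with A1' → + | id | ε.

S ::= + S' | id S''; A3 ::= + id | A1; A1 ::= + | S A3 A1 | id id A1'; A4 ::= + | id +; S' ::= + | A3; S'' ::= + | A4; A1' ::= + | id | ε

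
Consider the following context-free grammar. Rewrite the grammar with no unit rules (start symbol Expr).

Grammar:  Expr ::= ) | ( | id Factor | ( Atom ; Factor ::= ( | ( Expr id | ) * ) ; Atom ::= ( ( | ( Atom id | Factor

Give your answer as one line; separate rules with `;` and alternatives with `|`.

Unit pairs: Atom ⇒* {Factor}.
For every A with A ⇒* B via unit rules, add B's non-unit alternatives to A; then delete every rule of the form X → Y.

Expr ::= ) | ( | id Factor | ( Atom; Factor ::= ( | ( Expr id | ) * ); Atom ::= ( ( | ( Atom id | ( | ( Expr id | ) * )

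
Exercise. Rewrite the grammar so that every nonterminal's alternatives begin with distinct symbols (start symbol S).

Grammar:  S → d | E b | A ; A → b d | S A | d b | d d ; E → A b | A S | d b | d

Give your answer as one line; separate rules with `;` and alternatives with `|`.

S → d | E b | A; A → b d | S A | d A'; E → A E' | d E''; A' → b | d; E' → b | S; E'' → b | ε

A has alternatives sharing prefix 'd': factor to A → d A' with A' → b | d.
E has alternatives sharing prefix 'A': factor to E → A E' with E' → b | S.
E has alternatives sharing prefix 'd': factor to E → d E'' with E'' → b | ε.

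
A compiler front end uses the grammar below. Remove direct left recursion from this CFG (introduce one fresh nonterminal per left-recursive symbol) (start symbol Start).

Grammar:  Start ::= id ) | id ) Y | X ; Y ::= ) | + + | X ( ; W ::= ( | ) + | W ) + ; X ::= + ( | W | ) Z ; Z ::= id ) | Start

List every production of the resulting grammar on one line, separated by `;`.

Start ::= id ) | id ) Y | X; Y ::= ) | + + | X (; W ::= ( W1 | ) + W1; X ::= + ( | W | ) Z; Z ::= id ) | Start; W1 ::= ) + W1 | ε

Left recursion appears on W.
For W: α = {) +}, β = {(, ) +}. Rewrite as W → β W1 and W1 → α W1 | ε.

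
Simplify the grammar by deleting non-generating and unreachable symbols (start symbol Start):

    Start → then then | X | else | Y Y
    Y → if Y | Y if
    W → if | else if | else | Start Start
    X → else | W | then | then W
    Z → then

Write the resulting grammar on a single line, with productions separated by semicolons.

Start → then then | X | else; W → if | else if | else | Start Start; X → else | W | then | then W

Generating nonterminals: {Start, W, X, Z}.
Reachable from Start after that: {Start, W, X}.
Removed useless symbols: {Y, Z} and every production mentioning them.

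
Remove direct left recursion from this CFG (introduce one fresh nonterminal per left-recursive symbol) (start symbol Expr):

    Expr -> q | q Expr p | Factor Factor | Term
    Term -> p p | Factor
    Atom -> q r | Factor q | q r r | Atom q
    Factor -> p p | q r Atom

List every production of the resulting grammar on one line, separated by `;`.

Atom is directly left-recursive.
For Atom: α = {q}, β = {q r, Factor q, q r r}. Rewrite as Atom → β Atom1 and Atom1 → α Atom1 | ε.

Expr -> q | q Expr p | Factor Factor | Term; Term -> p p | Factor; Atom -> q r Atom1 | Factor q Atom1 | q r r Atom1; Factor -> p p | q r Atom; Atom1 -> q Atom1 | ε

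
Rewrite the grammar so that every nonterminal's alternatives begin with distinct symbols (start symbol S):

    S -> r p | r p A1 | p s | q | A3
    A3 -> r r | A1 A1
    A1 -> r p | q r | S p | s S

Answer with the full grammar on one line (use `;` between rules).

S has alternatives sharing prefix 'r p': factor to S → r p S' with S' → ε | A1.

S -> p s | q | A3 | r p S'; A3 -> r r | A1 A1; A1 -> r p | q r | S p | s S; S' -> epsilon | A1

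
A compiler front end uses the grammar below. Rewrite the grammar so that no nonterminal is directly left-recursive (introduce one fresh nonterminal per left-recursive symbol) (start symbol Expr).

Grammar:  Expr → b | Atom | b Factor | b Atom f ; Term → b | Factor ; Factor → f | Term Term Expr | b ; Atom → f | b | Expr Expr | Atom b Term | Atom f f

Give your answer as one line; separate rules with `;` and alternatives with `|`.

Expr → b | Atom | b Factor | b Atom f; Term → b | Factor; Factor → f | Term Term Expr | b; Atom → f Atom1 | b Atom1 | Expr Expr Atom1; Atom1 → b Term Atom1 | f f Atom1 | ε

Atom is directly left-recursive.
For Atom: α = {b Term, f f}, β = {f, b, Expr Expr}. Rewrite as Atom → β Atom1 and Atom1 → α Atom1 | ε.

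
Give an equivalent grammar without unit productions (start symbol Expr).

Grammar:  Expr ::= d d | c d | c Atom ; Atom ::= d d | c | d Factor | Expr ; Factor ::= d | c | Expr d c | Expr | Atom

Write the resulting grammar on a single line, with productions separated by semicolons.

Unit pairs: Atom ⇒* {Expr}; Factor ⇒* {Atom, Expr}.
For every A with A ⇒* B via unit rules, add B's non-unit alternatives to A; then delete every rule of the form X → Y.

Expr ::= d d | c d | c Atom; Atom ::= d d | c | d Factor | c d | c Atom; Factor ::= d d | c | d Factor | d | Expr d c | c d | c Atom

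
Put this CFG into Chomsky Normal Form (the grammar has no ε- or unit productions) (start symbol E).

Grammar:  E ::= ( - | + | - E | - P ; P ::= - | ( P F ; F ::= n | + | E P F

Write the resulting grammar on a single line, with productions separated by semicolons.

Introduce a nonterminal for each terminal appearing in a rule of length ≥ 2: X1 → (, X2 → -.
Binarize each right-hand side of length ≥ 3 by chaining fresh nonterminals (Y1, Y2, …): affected rules were P → X1 P F; F → E P F.

E ::= X1 X2 | + | X2 E | X2 P; P ::= - | X1 Y1; F ::= n | + | E Y2; X1 ::= (; X2 ::= -; Y1 ::= P F; Y2 ::= P F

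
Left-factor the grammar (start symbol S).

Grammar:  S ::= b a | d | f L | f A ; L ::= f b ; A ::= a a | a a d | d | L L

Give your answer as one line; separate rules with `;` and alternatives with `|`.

S has alternatives sharing prefix 'f': factor to S → f S' with S' → L | A.
A has alternatives sharing prefix 'a a': factor to A → a a A' with A' → ε | d.

S ::= b a | d | f S'; L ::= f b; A ::= d | L L | a a A'; S' ::= L | A; A' ::= ε | d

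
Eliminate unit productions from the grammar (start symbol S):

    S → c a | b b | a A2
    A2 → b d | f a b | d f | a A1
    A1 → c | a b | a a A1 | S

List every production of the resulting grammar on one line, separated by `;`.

Unit pairs: A1 ⇒* {S}.
For every A with A ⇒* B via unit rules, add B's non-unit alternatives to A; then delete every rule of the form X → Y.

S → c a | b b | a A2; A2 → b d | f a b | d f | a A1; A1 → c | a b | a a A1 | c a | b b | a A2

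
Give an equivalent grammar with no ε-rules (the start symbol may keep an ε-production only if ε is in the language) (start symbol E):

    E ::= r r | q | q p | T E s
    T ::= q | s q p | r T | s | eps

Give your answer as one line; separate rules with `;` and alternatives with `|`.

E ::= r r | q | q p | T E s | E s; T ::= q | s q p | r T | r | s

Nullable nonterminals: {T}.
ε ∉ L(G), so no ε-production is kept.
Expand every rule over subsets of its nullable positions: E → T E s gives T E s | E s. T → r T gives r T | r.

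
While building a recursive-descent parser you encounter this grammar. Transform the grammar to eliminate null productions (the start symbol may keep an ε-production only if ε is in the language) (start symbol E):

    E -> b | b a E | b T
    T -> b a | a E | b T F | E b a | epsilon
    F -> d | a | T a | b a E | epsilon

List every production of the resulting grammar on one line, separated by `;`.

Nullable nonterminals: {F, T}.
ε ∉ L(G), so no ε-production is kept.
Add the nullable-subset variants: T → b T F gives b T F | b T | b F | b.

E -> b | b a E | b T; T -> b a | a E | b T F | b T | b F | b | E b a; F -> d | a | T a | b a E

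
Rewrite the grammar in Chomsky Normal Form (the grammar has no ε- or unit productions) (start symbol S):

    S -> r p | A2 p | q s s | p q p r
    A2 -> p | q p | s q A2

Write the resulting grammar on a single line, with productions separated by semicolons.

Introduce a nonterminal for each terminal appearing in a rule of length ≥ 2: X1 → r, X2 → p, X3 → q, X4 → s.
Binarize each right-hand side of length ≥ 3 by chaining fresh nonterminals (Y1, Y2, …): affected rules were S → X3 X4 X4; S → X2 X3 X2 X1; A2 → X4 X3 A2.

S -> X1 X2 | A2 X2 | X3 Y1 | X2 Y2; A2 -> p | X3 X2 | X4 Y4; X1 -> r; X2 -> p; X3 -> q; X4 -> s; Y1 -> X4 X4; Y2 -> X3 Y3; Y3 -> X2 X1; Y4 -> X3 A2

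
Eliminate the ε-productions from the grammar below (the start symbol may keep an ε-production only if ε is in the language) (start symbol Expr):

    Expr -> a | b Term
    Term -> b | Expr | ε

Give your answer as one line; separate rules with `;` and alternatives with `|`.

Nullable nonterminals: {Term}.
ε ∉ L(G), so no ε-production is kept.
Expand every rule over subsets of its nullable positions: Expr → b Term gives b Term | b.

Expr -> a | b Term | b; Term -> b | Expr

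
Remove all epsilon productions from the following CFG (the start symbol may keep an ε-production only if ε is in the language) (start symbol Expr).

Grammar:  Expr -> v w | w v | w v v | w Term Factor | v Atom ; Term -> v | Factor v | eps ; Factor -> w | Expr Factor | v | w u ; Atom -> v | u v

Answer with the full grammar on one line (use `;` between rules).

Expr -> v w | w v | w v v | w Term Factor | w Factor | v Atom; Term -> v | Factor v; Factor -> w | Expr Factor | v | w u; Atom -> v | u v

Nullable nonterminals: {Term}.
ε ∉ L(G), so no ε-production is kept.
Expand every rule over subsets of its nullable positions: Expr → w Term Factor gives w Term Factor | w Factor.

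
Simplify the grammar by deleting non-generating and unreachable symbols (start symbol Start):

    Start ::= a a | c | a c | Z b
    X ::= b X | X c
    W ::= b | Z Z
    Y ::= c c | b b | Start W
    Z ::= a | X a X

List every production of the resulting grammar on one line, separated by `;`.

Start ::= a a | c | a c | Z b; Z ::= a

Generating nonterminals: {Start, W, Y, Z}.
Reachable from Start after that: {Start, Z}.
Removed useless symbols: {W, X, Y} and every production mentioning them.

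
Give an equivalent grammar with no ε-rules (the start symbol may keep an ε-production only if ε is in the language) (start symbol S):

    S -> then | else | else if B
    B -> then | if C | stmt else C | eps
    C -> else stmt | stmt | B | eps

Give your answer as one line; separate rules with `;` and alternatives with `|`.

S -> then | else | else if B | else if; B -> then | if C | if | stmt else C | stmt else; C -> else stmt | stmt | B

The nullable symbols are {B, C}.
ε ∉ L(G), so no ε-production is kept.
Add the nullable-subset variants: S → else if B gives else if B | else if. B → if C gives if C | if. B → stmt else C gives stmt else C | stmt else.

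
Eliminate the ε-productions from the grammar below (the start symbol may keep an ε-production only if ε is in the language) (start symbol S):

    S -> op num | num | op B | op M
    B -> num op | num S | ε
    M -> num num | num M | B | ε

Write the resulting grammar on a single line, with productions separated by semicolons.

The nullable symbols are {B, M}.
ε ∉ L(G), so no ε-production is kept.
For each production, add variants omitting each subset of nullable occurrences: S → op B gives op B | op. M → num M gives num M | num.

S -> op num | num | op B | op | op M; B -> num op | num S; M -> num num | num M | num | B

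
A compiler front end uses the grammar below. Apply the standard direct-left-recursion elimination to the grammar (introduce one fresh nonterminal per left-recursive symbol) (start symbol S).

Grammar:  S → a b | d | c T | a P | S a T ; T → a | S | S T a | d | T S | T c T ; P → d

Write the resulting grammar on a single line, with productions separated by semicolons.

S, T are directly left-recursive.
For S: α = {a T}, β = {a b, d, c T, a P}. Rewrite as S → β S' and S' → α S' | ε.
For T: α = {S, c T}, β = {a, S, S T a, d}. Rewrite as T → β T' and T' → α T' | ε.

S → a b S' | d S' | c T S' | a P S'; T → a T' | S T' | S T a T' | d T'; P → d; S' → a T S' | ε; T' → S T' | c T T' | ε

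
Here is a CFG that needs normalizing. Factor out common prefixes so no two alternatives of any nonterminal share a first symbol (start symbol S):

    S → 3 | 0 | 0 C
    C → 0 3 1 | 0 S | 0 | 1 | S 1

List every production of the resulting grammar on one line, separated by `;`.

S has alternatives sharing prefix '0': factor to S → 0 S' with S' → ε | C.
C has alternatives sharing prefix '0': factor to C → 0 C' with C' → 3 1 | S | ε.

S → 3 | 0 S'; C → 1 | S 1 | 0 C'; S' → ε | C; C' → 3 1 | S | ε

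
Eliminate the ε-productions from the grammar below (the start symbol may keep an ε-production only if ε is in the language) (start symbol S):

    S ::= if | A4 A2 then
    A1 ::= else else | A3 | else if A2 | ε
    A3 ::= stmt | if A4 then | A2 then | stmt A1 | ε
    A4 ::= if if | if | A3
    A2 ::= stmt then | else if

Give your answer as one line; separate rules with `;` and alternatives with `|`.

S ::= if | A4 A2 then | A2 then; A1 ::= else else | A3 | else if A2; A3 ::= stmt | if A4 then | if then | A2 then | stmt A1; A4 ::= if if | if | A3; A2 ::= stmt then | else if

Nullable set = {A1, A3, A4}.
ε ∉ L(G), so no ε-production is kept.
Add the nullable-subset variants: S → A4 A2 then gives A4 A2 then | A2 then. A3 → if A4 then gives if A4 then | if then.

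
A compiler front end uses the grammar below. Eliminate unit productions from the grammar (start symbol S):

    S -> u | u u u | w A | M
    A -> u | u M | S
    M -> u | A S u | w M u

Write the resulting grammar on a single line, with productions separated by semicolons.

Unit pairs: A ⇒* {M, S}; S ⇒* {M}.
For each unit pair (A, B), copy every non-unit production of B to A, then drop all unit productions.

S -> u | u u u | w A | A S u | w M u; A -> u | u u u | w A | u M | A S u | w M u; M -> u | A S u | w M u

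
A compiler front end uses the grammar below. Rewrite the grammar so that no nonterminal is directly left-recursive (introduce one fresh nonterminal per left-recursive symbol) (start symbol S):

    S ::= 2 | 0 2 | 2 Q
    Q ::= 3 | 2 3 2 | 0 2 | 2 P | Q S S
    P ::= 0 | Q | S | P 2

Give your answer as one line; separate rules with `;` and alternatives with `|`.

S ::= 2 | 0 2 | 2 Q; Q ::= 3 Q' | 2 3 2 Q' | 0 2 Q' | 2 P Q'; P ::= 0 P' | Q P' | S P'; Q' ::= S S Q' | ε; P' ::= 2 P' | ε

Q, P are directly left-recursive.
For Q: α = {S S}, β = {3, 2 3 2, 0 2, 2 P}. Rewrite as Q → β Q' and Q' → α Q' | ε.
For P: α = {2}, β = {0, Q, S}. Rewrite as P → β P' and P' → α P' | ε.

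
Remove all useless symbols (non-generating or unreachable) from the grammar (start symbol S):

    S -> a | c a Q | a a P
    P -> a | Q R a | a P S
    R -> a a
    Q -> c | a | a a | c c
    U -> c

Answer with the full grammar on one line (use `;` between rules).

S -> a | c a Q | a a P; P -> a | Q R a | a P S; R -> a a; Q -> c | a | a a | c c

Generating nonterminals: {P, Q, R, S, U}.
Reachable from S after that: {P, Q, R, S}.
Removed useless symbols: {U} and every production mentioning them.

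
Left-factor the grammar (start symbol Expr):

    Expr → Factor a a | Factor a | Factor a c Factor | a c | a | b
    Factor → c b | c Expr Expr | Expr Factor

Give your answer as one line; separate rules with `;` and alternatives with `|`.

Expr → b | Factor a Expr1 | a Expr2; Factor → Expr Factor | c Factor1; Expr1 → a | ε | c Factor; Expr2 → c | ε; Factor1 → b | Expr Expr

Expr has alternatives sharing prefix 'Factor a': factor to Expr → Factor a Expr1 with Expr1 → a | ε | c Factor.
Expr has alternatives sharing prefix 'a': factor to Expr → a Expr2 with Expr2 → c | ε.
Factor has alternatives sharing prefix 'c': factor to Factor → c Factor1 with Factor1 → b | Expr Expr.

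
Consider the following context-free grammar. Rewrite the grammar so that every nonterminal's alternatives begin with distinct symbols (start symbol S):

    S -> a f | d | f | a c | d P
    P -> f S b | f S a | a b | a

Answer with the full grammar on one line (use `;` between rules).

S has alternatives sharing prefix 'a': factor to S → a S' with S' → f | c.
S has alternatives sharing prefix 'd': factor to S → d S'' with S'' → ε | P.
P has alternatives sharing prefix 'f S': factor to P → f S P' with P' → b | a.
P has alternatives sharing prefix 'a': factor to P → a P'' with P'' → b | ε.

S -> f | a S' | d S''; P -> f S P' | a P''; S' -> f | c; S'' -> ε | P; P' -> b | a; P'' -> b | ε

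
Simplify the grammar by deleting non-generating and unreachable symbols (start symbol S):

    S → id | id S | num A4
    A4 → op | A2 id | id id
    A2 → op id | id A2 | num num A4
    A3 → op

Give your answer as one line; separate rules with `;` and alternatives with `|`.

S → id | id S | num A4; A4 → op | A2 id | id id; A2 → op id | id A2 | num num A4

Generating nonterminals: {A2, A3, A4, S}.
Reachable from S after that: {A2, A4, S}.
Removed useless symbols: {A3} and every production mentioning them.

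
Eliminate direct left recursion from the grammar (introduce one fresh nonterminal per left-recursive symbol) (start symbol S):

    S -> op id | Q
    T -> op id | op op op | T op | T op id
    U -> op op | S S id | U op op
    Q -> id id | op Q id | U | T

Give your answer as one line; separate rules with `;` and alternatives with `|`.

Left recursion appears on T, U.
For T: α = {op, op id}, β = {op id, op op op}. Rewrite as T → β T' and T' → α T' | ε.
For U: α = {op op}, β = {op op, S S id}. Rewrite as U → β U' and U' → α U' | ε.

S -> op id | Q; T -> op id T' | op op op T'; U -> op op U' | S S id U'; Q -> id id | op Q id | U | T; T' -> op T' | op id T' | epsilon; U' -> op op U' | epsilon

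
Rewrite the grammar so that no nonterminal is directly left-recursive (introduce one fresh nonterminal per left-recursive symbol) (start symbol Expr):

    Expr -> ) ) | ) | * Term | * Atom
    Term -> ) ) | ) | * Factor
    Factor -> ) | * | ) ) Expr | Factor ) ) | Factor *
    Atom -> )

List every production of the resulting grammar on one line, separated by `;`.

Expr -> ) ) | ) | * Term | * Atom; Term -> ) ) | ) | * Factor; Factor -> ) Factor1 | * Factor1 | ) ) Expr Factor1; Atom -> ); Factor1 -> ) ) Factor1 | * Factor1 | ε

Left recursion appears on Factor.
For Factor: α = {) ), *}, β = {), *, ) ) Expr}. Rewrite as Factor → β Factor1 and Factor1 → α Factor1 | ε.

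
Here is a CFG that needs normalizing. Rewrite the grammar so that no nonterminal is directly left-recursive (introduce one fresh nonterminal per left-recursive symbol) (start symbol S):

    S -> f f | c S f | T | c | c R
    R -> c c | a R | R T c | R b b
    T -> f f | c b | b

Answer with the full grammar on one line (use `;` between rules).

S -> f f | c S f | T | c | c R; R -> c c R' | a R R'; T -> f f | c b | b; R' -> T c R' | b b R' | eps

Left recursion appears on R.
For R: α = {T c, b b}, β = {c c, a R}. Rewrite as R → β R' and R' → α R' | ε.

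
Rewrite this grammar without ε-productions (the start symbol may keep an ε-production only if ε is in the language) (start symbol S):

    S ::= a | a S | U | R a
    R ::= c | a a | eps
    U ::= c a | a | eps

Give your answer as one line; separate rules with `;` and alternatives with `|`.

Nullable nonterminals: {R, S, U}.
ε ∈ L(G) since S is nullable, so keep S → ε.

S ::= a | a S | U | R a | eps; R ::= c | a a; U ::= c a | a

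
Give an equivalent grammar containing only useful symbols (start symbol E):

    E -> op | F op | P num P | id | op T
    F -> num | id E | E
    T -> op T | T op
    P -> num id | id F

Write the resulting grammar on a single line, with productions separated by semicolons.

E -> op | F op | P num P | id; F -> num | id E | E; P -> num id | id F

Generating nonterminals: {E, F, P}.
Reachable from E after that: {E, F, P}.
Removed useless symbols: {T} and every production mentioning them.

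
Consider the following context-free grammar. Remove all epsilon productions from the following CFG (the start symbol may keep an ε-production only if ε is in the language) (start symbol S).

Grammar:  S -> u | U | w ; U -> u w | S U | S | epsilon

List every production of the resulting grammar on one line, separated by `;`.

Nullable set = {S, U}.
ε ∈ L(G) since S is nullable, so keep S → ε.
Add the nullable-subset variants: U → S U gives S U | S.

S -> u | U | w | epsilon; U -> u w | S U | S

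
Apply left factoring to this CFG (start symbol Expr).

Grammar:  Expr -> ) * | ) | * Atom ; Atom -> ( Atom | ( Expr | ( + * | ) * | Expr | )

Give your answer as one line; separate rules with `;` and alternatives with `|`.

Expr has alternatives sharing prefix ')': factor to Expr → ) Expr1 with Expr1 → * | ε.
Atom has alternatives sharing prefix '(': factor to Atom → ( Atom1 with Atom1 → Atom | Expr | + *.
Atom has alternatives sharing prefix ')': factor to Atom → ) Atom2 with Atom2 → * | ε.

Expr -> * Atom | ) Expr1; Atom -> Expr | ( Atom1 | ) Atom2; Expr1 -> * | ε; Atom1 -> Atom | Expr | + *; Atom2 -> * | ε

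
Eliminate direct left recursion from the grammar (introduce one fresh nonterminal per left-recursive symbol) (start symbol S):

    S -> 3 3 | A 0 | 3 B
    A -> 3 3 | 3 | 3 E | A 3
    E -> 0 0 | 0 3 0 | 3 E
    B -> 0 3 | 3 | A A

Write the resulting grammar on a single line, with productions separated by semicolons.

A is directly left-recursive.
For A: α = {3}, β = {3 3, 3, 3 E}. Rewrite as A → β A' and A' → α A' | ε.

S -> 3 3 | A 0 | 3 B; A -> 3 3 A' | 3 A' | 3 E A'; E -> 0 0 | 0 3 0 | 3 E; B -> 0 3 | 3 | A A; A' -> 3 A' | epsilon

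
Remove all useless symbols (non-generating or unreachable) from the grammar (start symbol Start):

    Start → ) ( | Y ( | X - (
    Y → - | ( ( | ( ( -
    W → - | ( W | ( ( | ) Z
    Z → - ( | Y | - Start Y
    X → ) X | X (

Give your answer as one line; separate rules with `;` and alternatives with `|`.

Start → ) ( | Y (; Y → - | ( ( | ( ( -

Generating nonterminals: {Start, W, Y, Z}.
Reachable from Start after that: {Start, Y}.
Removed useless symbols: {W, X, Z} and every production mentioning them.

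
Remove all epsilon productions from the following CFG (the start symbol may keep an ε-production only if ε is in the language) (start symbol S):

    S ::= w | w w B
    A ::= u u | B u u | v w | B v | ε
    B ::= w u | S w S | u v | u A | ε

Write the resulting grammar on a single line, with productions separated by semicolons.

Nullable nonterminals: {A, B}.
ε ∉ L(G), so no ε-production is kept.
Expand every rule over subsets of its nullable positions: S → w w B gives w w B | w w. A → B v gives B v | v. B → u A gives u A | u.

S ::= w | w w B | w w; A ::= u u | B u u | v w | B v | v; B ::= w u | S w S | u v | u A | u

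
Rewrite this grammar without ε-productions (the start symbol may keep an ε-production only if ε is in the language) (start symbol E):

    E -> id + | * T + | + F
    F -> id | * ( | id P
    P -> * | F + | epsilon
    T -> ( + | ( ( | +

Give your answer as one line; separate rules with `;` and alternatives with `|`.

E -> id + | * T + | + F; F -> id | * ( | id P; P -> * | F +; T -> ( + | ( ( | +

The nullable symbols are {P}.
ε ∉ L(G), so no ε-production is kept.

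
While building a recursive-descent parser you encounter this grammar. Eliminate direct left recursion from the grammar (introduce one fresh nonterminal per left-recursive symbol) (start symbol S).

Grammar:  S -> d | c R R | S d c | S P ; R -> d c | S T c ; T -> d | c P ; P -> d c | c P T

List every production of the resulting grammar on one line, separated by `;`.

S -> d S' | c R R S'; R -> d c | S T c; T -> d | c P; P -> d c | c P T; S' -> d c S' | P S' | ε

Left recursion appears on S.
For S: α = {d c, P}, β = {d, c R R}. Rewrite as S → β S' and S' → α S' | ε.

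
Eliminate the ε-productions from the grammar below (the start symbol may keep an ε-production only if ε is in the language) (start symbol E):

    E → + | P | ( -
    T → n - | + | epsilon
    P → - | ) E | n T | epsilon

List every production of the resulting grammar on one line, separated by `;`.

E → + | P | ( - | ε; T → n - | +; P → - | ) E | ) | n T | n

Nullable nonterminals: {E, P, T}.
ε ∈ L(G) since E is nullable, so keep E → ε.
Expand every rule over subsets of its nullable positions: P → ) E gives ) E | ). P → n T gives n T | n.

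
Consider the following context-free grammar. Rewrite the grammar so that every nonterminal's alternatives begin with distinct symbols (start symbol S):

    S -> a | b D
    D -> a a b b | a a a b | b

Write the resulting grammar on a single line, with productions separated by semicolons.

D has alternatives sharing prefix 'a a': factor to D → a a D' with D' → b b | a b.

S -> a | b D; D -> b | a a D'; D' -> b b | a b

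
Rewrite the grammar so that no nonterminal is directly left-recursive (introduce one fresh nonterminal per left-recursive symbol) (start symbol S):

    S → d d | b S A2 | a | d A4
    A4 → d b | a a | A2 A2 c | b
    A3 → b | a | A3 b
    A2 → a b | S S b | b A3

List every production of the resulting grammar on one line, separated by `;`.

A3 is directly left-recursive.
For A3: α = {b}, β = {b, a}. Rewrite as A3 → β A3' and A3' → α A3' | ε.

S → d d | b S A2 | a | d A4; A4 → d b | a a | A2 A2 c | b; A3 → b A3' | a A3'; A2 → a b | S S b | b A3; A3' → b A3' | ε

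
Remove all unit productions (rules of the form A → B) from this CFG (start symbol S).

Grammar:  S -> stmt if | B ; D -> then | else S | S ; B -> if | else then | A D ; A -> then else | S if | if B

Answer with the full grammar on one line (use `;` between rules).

Unit pairs: D ⇒* {B, S}; S ⇒* {B}.
For each unit pair (A, B), copy every non-unit production of B to A, then drop all unit productions.

S -> if | else then | A D | stmt if; D -> stmt if | if | else then | A D | then | else S; B -> if | else then | A D; A -> then else | S if | if B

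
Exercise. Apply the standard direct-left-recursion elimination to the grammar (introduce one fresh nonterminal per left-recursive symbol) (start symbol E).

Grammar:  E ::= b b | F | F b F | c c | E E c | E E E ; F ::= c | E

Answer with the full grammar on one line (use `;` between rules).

Left recursion appears on E.
For E: α = {E c, E E}, β = {b b, F, F b F, c c}. Rewrite as E → β E' and E' → α E' | ε.

E ::= b b E' | F E' | F b F E' | c c E'; F ::= c | E; E' ::= E c E' | E E E' | ε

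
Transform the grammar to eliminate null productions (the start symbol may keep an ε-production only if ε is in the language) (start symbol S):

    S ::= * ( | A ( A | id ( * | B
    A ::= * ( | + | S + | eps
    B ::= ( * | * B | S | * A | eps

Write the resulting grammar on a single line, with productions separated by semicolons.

Nullable nonterminals: {A, B, S}.
ε ∈ L(G) since S is nullable, so keep S → ε.
For each production, add variants omitting each subset of nullable occurrences: S → A ( A gives A ( A | A ( | ( A | (. B → * B gives * B | *.

S ::= * ( | A ( A | A ( | ( A | ( | id ( * | B | ε; A ::= * ( | + | S +; B ::= ( * | * B | * | S | * A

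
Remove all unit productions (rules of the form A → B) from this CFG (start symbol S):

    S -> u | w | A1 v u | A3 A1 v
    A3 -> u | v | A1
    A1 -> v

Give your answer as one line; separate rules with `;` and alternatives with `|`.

S -> u | w | A1 v u | A3 A1 v; A3 -> v | u; A1 -> v

Unit pairs: A3 ⇒* {A1}.
For every A with A ⇒* B via unit rules, add B's non-unit alternatives to A; then delete every rule of the form X → Y.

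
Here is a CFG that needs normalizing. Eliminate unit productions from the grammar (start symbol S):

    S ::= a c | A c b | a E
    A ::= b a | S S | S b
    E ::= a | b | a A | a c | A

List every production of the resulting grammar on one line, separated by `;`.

Unit pairs: E ⇒* {A}.
For every A with A ⇒* B via unit rules, add B's non-unit alternatives to A; then delete every rule of the form X → Y.

S ::= a c | A c b | a E; A ::= b a | S S | S b; E ::= a | b | a A | a c | b a | S S | S b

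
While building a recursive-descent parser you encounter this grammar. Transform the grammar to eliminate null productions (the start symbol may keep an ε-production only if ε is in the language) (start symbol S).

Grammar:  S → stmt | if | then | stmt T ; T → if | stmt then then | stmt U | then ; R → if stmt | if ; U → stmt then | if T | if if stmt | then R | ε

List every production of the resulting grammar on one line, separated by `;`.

The nullable symbols are {U}.
ε ∉ L(G), so no ε-production is kept.
Add the nullable-subset variants: T → stmt U gives stmt U | stmt.

S → stmt | if | then | stmt T; T → if | stmt then then | stmt U | stmt | then; R → if stmt | if; U → stmt then | if T | if if stmt | then R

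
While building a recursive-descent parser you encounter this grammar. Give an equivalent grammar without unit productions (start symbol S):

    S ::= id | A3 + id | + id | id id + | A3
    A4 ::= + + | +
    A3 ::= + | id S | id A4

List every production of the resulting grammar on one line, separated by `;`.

S ::= id | A3 + id | + id | id id + | + | id S | id A4; A4 ::= + + | +; A3 ::= + | id S | id A4

Unit pairs: S ⇒* {A3}.
For every A with A ⇒* B via unit rules, add B's non-unit alternatives to A; then delete every rule of the form X → Y.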